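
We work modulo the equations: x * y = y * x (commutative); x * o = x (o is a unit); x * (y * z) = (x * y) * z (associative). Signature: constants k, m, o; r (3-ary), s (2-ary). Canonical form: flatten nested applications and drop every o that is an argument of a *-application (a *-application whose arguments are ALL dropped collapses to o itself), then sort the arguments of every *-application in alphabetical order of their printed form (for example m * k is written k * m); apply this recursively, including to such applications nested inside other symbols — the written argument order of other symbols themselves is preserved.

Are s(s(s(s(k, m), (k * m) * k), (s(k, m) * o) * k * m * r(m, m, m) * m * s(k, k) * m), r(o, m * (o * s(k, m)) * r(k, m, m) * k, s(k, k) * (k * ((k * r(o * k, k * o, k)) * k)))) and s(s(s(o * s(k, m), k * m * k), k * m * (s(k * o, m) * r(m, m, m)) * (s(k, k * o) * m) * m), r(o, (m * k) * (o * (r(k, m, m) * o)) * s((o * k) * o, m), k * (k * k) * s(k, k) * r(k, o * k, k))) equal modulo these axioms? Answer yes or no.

Left:  s(s(s(s(k, m), (k * m) * k), (s(k, m) * o) * k * m * r(m, m, m) * m * s(k, k) * m), r(o, m * (o * s(k, m)) * r(k, m, m) * k, s(k, k) * (k * ((k * r(o * k, k * o, k)) * k))))
  Focus inside:  s(k, k) * (k * ((k * r(o * k, k * o, k)) * k))
  Merge nested applications:  s(k, k) * k * k * r(o * k, k * o, k) * k
  Simplify inside:  r(o * k, k * o, k)  →  r(k, k, k)
  Order the arguments:  k * k * k * r(k, k, k) * s(k, k)
  Put back:  s(s(s(s(k, m), k * k * m), k * m * m * m * r(m, m, m) * s(k, k) * s(k, m)), r(o, k * m * r(k, m, m) * s(k, m), k * k * k * r(k, k, k) * s(k, k)))
Right:  s(s(s(o * s(k, m), k * m * k), k * m * (s(k * o, m) * r(m, m, m)) * (s(k, k * o) * m) * m), r(o, (m * k) * (o * (r(k, m, m) * o)) * s((o * k) * o, m), k * (k * k) * s(k, k) * r(k, o * k, k)))
  Focus inside:  k * m * (s(k * o, m) * r(m, m, m)) * (s(k, k * o) * m) * m
  Merge nested applications:  k * m * s(k * o, m) * r(m, m, m) * s(k, k * o) * m * m
  Inside:  s(k * o, m)  →  s(k, m)
  Inside:  s(k, k * o)  →  s(k, k)
  Order the arguments:  k * m * m * m * r(m, m, m) * s(k, k) * s(k, m)
  Put back:  s(s(s(s(k, m), k * k * m), k * m * m * m * r(m, m, m) * s(k, k) * s(k, m)), r(o, k * m * r(k, m, m) * s(k, m), k * k * k * r(k, k, k) * s(k, k)))

Answer: yes — both canonical forms are s(s(s(s(k, m), k * k * m), k * m * m * m * r(m, m, m) * s(k, k) * s(k, m)), r(o, k * m * r(k, m, m) * s(k, m), k * k * k * r(k, k, k) * s(k, k)))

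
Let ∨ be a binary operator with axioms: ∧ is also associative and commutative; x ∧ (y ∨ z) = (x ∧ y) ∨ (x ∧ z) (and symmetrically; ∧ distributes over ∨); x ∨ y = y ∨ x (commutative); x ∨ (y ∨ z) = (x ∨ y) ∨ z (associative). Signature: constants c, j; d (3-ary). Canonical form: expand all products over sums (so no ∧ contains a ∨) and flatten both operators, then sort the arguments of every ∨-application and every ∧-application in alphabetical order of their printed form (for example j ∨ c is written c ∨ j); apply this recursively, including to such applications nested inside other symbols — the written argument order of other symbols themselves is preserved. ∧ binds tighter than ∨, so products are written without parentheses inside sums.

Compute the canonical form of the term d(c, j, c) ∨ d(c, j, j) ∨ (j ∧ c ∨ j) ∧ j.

Expand:  d(c, j, c) ∨ d(c, j, j) ∨ c ∧ j ∧ j ∨ j ∧ j
Sort:  c ∧ j ∧ j ∨ d(c, j, c) ∨ d(c, j, j) ∨ j ∧ j

Answer: c ∧ j ∧ j ∨ d(c, j, c) ∨ d(c, j, j) ∨ j ∧ j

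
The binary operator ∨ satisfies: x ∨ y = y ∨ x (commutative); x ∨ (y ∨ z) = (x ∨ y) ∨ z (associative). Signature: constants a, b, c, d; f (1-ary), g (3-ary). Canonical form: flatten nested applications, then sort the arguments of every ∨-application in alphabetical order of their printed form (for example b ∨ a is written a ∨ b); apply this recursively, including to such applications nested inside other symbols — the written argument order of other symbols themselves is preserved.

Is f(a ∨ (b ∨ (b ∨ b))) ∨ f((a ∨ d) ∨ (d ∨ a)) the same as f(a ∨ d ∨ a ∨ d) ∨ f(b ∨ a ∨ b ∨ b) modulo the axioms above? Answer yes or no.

Left:  f(a ∨ (b ∨ (b ∨ b))) ∨ f((a ∨ d) ∨ (d ∨ a))
  Canonicalize subterm:  f(a ∨ (b ∨ (b ∨ b)))  →  f(a ∨ b ∨ b ∨ b)
  Simplify inside:  f((a ∨ d) ∨ (d ∨ a))  →  f(a ∨ a ∨ d ∨ d)
  Order the arguments:  f(a ∨ a ∨ d ∨ d) ∨ f(a ∨ b ∨ b ∨ b)
Right:  f(a ∨ d ∨ a ∨ d) ∨ f(b ∨ a ∨ b ∨ b)
  Simplify inside:  f(a ∨ d ∨ a ∨ d)  →  f(a ∨ a ∨ d ∨ d)
  Simplify inside:  f(b ∨ a ∨ b ∨ b)  →  f(a ∨ b ∨ b ∨ b)
  Order the arguments:  f(a ∨ a ∨ d ∨ d) ∨ f(a ∨ b ∨ b ∨ b)

Answer: yes — both canonical forms are f(a ∨ a ∨ d ∨ d) ∨ f(a ∨ b ∨ b ∨ b)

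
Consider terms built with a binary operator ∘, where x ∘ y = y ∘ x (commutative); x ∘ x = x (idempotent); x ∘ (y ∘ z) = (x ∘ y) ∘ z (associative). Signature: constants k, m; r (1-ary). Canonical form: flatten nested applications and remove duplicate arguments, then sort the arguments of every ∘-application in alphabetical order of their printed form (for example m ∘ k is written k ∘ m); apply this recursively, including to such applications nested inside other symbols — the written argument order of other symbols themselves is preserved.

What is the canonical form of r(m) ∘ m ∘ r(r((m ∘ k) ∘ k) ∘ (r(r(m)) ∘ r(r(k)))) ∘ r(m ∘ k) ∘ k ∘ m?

Simplify inside:  r(r((m ∘ k) ∘ k) ∘ (r(r(m)) ∘ r(r(k))))  →  r(r(k ∘ m) ∘ r(r(k)) ∘ r(r(m)))
Inside:  r(m ∘ k)  →  r(k ∘ m)
Drop duplicates:  drop duplicate m
Sort arguments:  k ∘ m ∘ r(k ∘ m) ∘ r(m) ∘ r(r(k ∘ m) ∘ r(r(k)) ∘ r(r(m)))

Answer: k ∘ m ∘ r(k ∘ m) ∘ r(m) ∘ r(r(k ∘ m) ∘ r(r(k)) ∘ r(r(m)))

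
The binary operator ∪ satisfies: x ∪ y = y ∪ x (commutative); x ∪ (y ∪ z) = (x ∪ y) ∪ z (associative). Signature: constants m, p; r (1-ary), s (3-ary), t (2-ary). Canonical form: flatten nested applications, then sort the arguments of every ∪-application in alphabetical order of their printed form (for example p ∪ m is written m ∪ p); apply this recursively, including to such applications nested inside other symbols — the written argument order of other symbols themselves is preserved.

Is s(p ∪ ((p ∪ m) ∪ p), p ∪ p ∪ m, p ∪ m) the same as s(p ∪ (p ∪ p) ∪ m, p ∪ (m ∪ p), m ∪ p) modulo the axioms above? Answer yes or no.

Answer: yes — both canonical forms are s(m ∪ p ∪ p ∪ p, m ∪ p ∪ p, m ∪ p)

Derivation:
Left:  s(p ∪ ((p ∪ m) ∪ p), p ∪ p ∪ m, p ∪ m)
  Descend into:  p ∪ ((p ∪ m) ∪ p)
  Un-nest:  p ∪ p ∪ m ∪ p
  Sort:  m ∪ p ∪ p ∪ p
  Rebuild:  s(m ∪ p ∪ p ∪ p, m ∪ p ∪ p, m ∪ p)
Right:  s(p ∪ (p ∪ p) ∪ m, p ∪ (m ∪ p), m ∪ p)
  Work inside:  p ∪ (p ∪ p) ∪ m
  Un-nest:  p ∪ p ∪ p ∪ m
  Order the arguments:  m ∪ p ∪ p ∪ p
  Reassemble:  s(m ∪ p ∪ p ∪ p, m ∪ p ∪ p, m ∪ p)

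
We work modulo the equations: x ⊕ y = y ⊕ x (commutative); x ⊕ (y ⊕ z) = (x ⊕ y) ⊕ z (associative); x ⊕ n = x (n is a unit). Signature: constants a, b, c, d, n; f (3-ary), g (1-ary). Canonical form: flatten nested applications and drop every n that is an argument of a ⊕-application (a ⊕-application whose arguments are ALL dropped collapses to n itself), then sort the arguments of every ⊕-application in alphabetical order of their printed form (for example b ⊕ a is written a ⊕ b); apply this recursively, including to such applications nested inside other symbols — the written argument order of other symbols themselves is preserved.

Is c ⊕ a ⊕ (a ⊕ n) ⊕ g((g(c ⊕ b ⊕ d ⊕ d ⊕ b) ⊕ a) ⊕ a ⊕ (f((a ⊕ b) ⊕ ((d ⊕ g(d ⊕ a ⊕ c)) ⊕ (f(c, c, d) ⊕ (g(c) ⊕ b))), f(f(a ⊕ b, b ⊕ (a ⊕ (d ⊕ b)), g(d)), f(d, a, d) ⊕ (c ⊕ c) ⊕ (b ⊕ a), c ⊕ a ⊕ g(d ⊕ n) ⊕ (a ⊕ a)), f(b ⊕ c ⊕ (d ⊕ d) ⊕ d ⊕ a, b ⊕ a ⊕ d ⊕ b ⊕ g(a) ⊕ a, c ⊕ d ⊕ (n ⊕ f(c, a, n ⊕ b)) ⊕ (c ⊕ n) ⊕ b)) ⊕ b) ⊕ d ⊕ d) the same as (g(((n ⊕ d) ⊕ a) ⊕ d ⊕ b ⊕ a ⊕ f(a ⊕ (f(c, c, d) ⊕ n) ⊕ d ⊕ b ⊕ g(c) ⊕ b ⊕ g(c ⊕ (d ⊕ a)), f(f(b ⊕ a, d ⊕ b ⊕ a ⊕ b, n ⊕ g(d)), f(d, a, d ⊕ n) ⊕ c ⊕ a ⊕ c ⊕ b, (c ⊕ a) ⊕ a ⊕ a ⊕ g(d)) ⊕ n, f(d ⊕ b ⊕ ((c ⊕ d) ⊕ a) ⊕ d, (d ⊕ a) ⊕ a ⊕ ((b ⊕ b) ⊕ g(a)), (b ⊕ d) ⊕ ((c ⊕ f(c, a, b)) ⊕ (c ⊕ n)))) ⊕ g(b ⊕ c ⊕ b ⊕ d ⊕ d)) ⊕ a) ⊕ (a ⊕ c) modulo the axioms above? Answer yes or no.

Left:  c ⊕ a ⊕ (a ⊕ n) ⊕ g((g(c ⊕ b ⊕ d ⊕ d ⊕ b) ⊕ a) ⊕ a ⊕ (f((a ⊕ b) ⊕ ((d ⊕ g(d ⊕ a ⊕ c)) ⊕ (f(c, c, d) ⊕ (g(c) ⊕ b))), f(f(a ⊕ b, b ⊕ (a ⊕ (d ⊕ b)), g(d)), f(d, a, d) ⊕ (c ⊕ c) ⊕ (b ⊕ a), c ⊕ a ⊕ g(d ⊕ n) ⊕ (a ⊕ a)), f(b ⊕ c ⊕ (d ⊕ d) ⊕ d ⊕ a, b ⊕ a ⊕ d ⊕ b ⊕ g(a) ⊕ a, c ⊕ d ⊕ (n ⊕ f(c, a, n ⊕ b)) ⊕ (c ⊕ n) ⊕ b)) ⊕ b) ⊕ d ⊕ d)
  Un-nest:  c ⊕ a ⊕ a ⊕ n ⊕ g((g(c ⊕ b ⊕ d ⊕ d ⊕ b) ⊕ a) ⊕ a ⊕ (f((a ⊕ b) ⊕ ((d ⊕ g(d ⊕ a ⊕ c)) ⊕ (f(c, c, d) ⊕ (g(c) ⊕ b))), f(f(a ⊕ b, b ⊕ (a ⊕ (d ⊕ b)), g(d)), f(d, a, d) ⊕ (c ⊕ c) ⊕ (b ⊕ a), c ⊕ a ⊕ g(d ⊕ n) ⊕ (a ⊕ a)), f(b ⊕ c ⊕ (d ⊕ d) ⊕ d ⊕ a, b ⊕ a ⊕ d ⊕ b ⊕ g(a) ⊕ a, c ⊕ d ⊕ (n ⊕ f(c, a, n ⊕ b)) ⊕ (c ⊕ n) ⊕ b)) ⊕ b) ⊕ d ⊕ d)
  Inside:  g((g(c ⊕ b ⊕ d ⊕ d ⊕ b) ⊕ a) ⊕ a ⊕ (f((a ⊕ b) ⊕ ((d ⊕ g(d ⊕ a ⊕ c)) ⊕ (f(c, c, d) ⊕ (g(c) ⊕ b))), f(f(a ⊕ b, b ⊕ (a ⊕ (d ⊕ b)), g(d)), f(d, a, d) ⊕ (c ⊕ c) ⊕ (b ⊕ a), c ⊕ a ⊕ g(d ⊕ n) ⊕ (a ⊕ a)), f(b ⊕ c ⊕ (d ⊕ d) ⊕ d ⊕ a, b ⊕ a ⊕ d ⊕ b ⊕ g(a) ⊕ a, c ⊕ d ⊕ (n ⊕ f(c, a, n ⊕ b)) ⊕ (c ⊕ n) ⊕ b)) ⊕ b) ⊕ d ⊕ d)  →  g(a ⊕ a ⊕ b ⊕ d ⊕ d ⊕ f(a ⊕ b ⊕ b ⊕ d ⊕ f(c, c, d) ⊕ g(a ⊕ c ⊕ d) ⊕ g(c), f(f(a ⊕ b, a ⊕ b ⊕ b ⊕ d, g(d)), a ⊕ b ⊕ c ⊕ c ⊕ f(d, a, d), a ⊕ a ⊕ a ⊕ c ⊕ g(d)), f(a ⊕ b ⊕ c ⊕ d ⊕ d ⊕ d, a ⊕ a ⊕ b ⊕ b ⊕ d ⊕ g(a), b ⊕ c ⊕ c ⊕ d ⊕ f(c, a, b))) ⊕ g(b ⊕ b ⊕ c ⊕ d ⊕ d))
  Drop the unit:  drop n
  Sort:  a ⊕ a ⊕ c ⊕ g(a ⊕ a ⊕ b ⊕ d ⊕ d ⊕ f(a ⊕ b ⊕ b ⊕ d ⊕ f(c, c, d) ⊕ g(a ⊕ c ⊕ d) ⊕ g(c), f(f(a ⊕ b, a ⊕ b ⊕ b ⊕ d, g(d)), a ⊕ b ⊕ c ⊕ c ⊕ f(d, a, d), a ⊕ a ⊕ a ⊕ c ⊕ g(d)), f(a ⊕ b ⊕ c ⊕ d ⊕ d ⊕ d, a ⊕ a ⊕ b ⊕ b ⊕ d ⊕ g(a), b ⊕ c ⊕ c ⊕ d ⊕ f(c, a, b))) ⊕ g(b ⊕ b ⊕ c ⊕ d ⊕ d))
Right:  (g(((n ⊕ d) ⊕ a) ⊕ d ⊕ b ⊕ a ⊕ f(a ⊕ (f(c, c, d) ⊕ n) ⊕ d ⊕ b ⊕ g(c) ⊕ b ⊕ g(c ⊕ (d ⊕ a)), f(f(b ⊕ a, d ⊕ b ⊕ a ⊕ b, n ⊕ g(d)), f(d, a, d ⊕ n) ⊕ c ⊕ a ⊕ c ⊕ b, (c ⊕ a) ⊕ a ⊕ a ⊕ g(d)) ⊕ n, f(d ⊕ b ⊕ ((c ⊕ d) ⊕ a) ⊕ d, (d ⊕ a) ⊕ a ⊕ ((b ⊕ b) ⊕ g(a)), (b ⊕ d) ⊕ ((c ⊕ f(c, a, b)) ⊕ (c ⊕ n)))) ⊕ g(b ⊕ c ⊕ b ⊕ d ⊕ d)) ⊕ a) ⊕ (a ⊕ c)
  Un-nest:  g(((n ⊕ d) ⊕ a) ⊕ d ⊕ b ⊕ a ⊕ f(a ⊕ (f(c, c, d) ⊕ n) ⊕ d ⊕ b ⊕ g(c) ⊕ b ⊕ g(c ⊕ (d ⊕ a)), f(f(b ⊕ a, d ⊕ b ⊕ a ⊕ b, n ⊕ g(d)), f(d, a, d ⊕ n) ⊕ c ⊕ a ⊕ c ⊕ b, (c ⊕ a) ⊕ a ⊕ a ⊕ g(d)) ⊕ n, f(d ⊕ b ⊕ ((c ⊕ d) ⊕ a) ⊕ d, (d ⊕ a) ⊕ a ⊕ ((b ⊕ b) ⊕ g(a)), (b ⊕ d) ⊕ ((c ⊕ f(c, a, b)) ⊕ (c ⊕ n)))) ⊕ g(b ⊕ c ⊕ b ⊕ d ⊕ d)) ⊕ a ⊕ a ⊕ c
  Simplify inside:  g(((n ⊕ d) ⊕ a) ⊕ d ⊕ b ⊕ a ⊕ f(a ⊕ (f(c, c, d) ⊕ n) ⊕ d ⊕ b ⊕ g(c) ⊕ b ⊕ g(c ⊕ (d ⊕ a)), f(f(b ⊕ a, d ⊕ b ⊕ a ⊕ b, n ⊕ g(d)), f(d, a, d ⊕ n) ⊕ c ⊕ a ⊕ c ⊕ b, (c ⊕ a) ⊕ a ⊕ a ⊕ g(d)) ⊕ n, f(d ⊕ b ⊕ ((c ⊕ d) ⊕ a) ⊕ d, (d ⊕ a) ⊕ a ⊕ ((b ⊕ b) ⊕ g(a)), (b ⊕ d) ⊕ ((c ⊕ f(c, a, b)) ⊕ (c ⊕ n)))) ⊕ g(b ⊕ c ⊕ b ⊕ d ⊕ d))  →  g(a ⊕ a ⊕ b ⊕ d ⊕ d ⊕ f(a ⊕ b ⊕ b ⊕ d ⊕ f(c, c, d) ⊕ g(a ⊕ c ⊕ d) ⊕ g(c), f(f(a ⊕ b, a ⊕ b ⊕ b ⊕ d, g(d)), a ⊕ b ⊕ c ⊕ c ⊕ f(d, a, d), a ⊕ a ⊕ a ⊕ c ⊕ g(d)), f(a ⊕ b ⊕ c ⊕ d ⊕ d ⊕ d, a ⊕ a ⊕ b ⊕ b ⊕ d ⊕ g(a), b ⊕ c ⊕ c ⊕ d ⊕ f(c, a, b))) ⊕ g(b ⊕ b ⊕ c ⊕ d ⊕ d))
  Sort:  a ⊕ a ⊕ c ⊕ g(a ⊕ a ⊕ b ⊕ d ⊕ d ⊕ f(a ⊕ b ⊕ b ⊕ d ⊕ f(c, c, d) ⊕ g(a ⊕ c ⊕ d) ⊕ g(c), f(f(a ⊕ b, a ⊕ b ⊕ b ⊕ d, g(d)), a ⊕ b ⊕ c ⊕ c ⊕ f(d, a, d), a ⊕ a ⊕ a ⊕ c ⊕ g(d)), f(a ⊕ b ⊕ c ⊕ d ⊕ d ⊕ d, a ⊕ a ⊕ b ⊕ b ⊕ d ⊕ g(a), b ⊕ c ⊕ c ⊕ d ⊕ f(c, a, b))) ⊕ g(b ⊕ b ⊕ c ⊕ d ⊕ d))

Answer: yes — both canonical forms are a ⊕ a ⊕ c ⊕ g(a ⊕ a ⊕ b ⊕ d ⊕ d ⊕ f(a ⊕ b ⊕ b ⊕ d ⊕ f(c, c, d) ⊕ g(a ⊕ c ⊕ d) ⊕ g(c), f(f(a ⊕ b, a ⊕ b ⊕ b ⊕ d, g(d)), a ⊕ b ⊕ c ⊕ c ⊕ f(d, a, d), a ⊕ a ⊕ a ⊕ c ⊕ g(d)), f(a ⊕ b ⊕ c ⊕ d ⊕ d ⊕ d, a ⊕ a ⊕ b ⊕ b ⊕ d ⊕ g(a), b ⊕ c ⊕ c ⊕ d ⊕ f(c, a, b))) ⊕ g(b ⊕ b ⊕ c ⊕ d ⊕ d))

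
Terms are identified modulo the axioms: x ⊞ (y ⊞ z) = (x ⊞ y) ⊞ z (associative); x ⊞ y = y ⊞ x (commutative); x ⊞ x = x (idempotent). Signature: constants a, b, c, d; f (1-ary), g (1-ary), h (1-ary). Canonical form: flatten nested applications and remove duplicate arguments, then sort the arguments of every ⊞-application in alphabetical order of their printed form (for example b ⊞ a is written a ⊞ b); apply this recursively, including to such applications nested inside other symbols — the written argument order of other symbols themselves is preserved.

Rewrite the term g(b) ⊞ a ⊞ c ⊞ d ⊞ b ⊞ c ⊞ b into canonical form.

Answer: a ⊞ b ⊞ c ⊞ d ⊞ g(b)

Derivation:
Deduplicate:  drop duplicate c, b
Sort arguments:  a ⊞ b ⊞ c ⊞ d ⊞ g(b)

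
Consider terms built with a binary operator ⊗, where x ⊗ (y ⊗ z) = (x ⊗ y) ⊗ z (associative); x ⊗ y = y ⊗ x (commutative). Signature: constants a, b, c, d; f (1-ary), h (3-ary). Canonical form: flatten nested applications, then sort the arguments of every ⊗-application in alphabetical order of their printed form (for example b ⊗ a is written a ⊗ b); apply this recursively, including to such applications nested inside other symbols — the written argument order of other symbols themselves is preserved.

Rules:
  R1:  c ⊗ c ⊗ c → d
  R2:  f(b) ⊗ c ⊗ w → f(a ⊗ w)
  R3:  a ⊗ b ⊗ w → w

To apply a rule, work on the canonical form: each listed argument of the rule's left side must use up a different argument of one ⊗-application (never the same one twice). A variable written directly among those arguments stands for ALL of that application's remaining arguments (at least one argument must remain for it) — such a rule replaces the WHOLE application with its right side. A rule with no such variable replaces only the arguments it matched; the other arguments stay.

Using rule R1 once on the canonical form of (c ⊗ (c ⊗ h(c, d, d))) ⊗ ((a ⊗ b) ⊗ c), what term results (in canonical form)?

Answer: a ⊗ b ⊗ d ⊗ h(c, d, d)

Derivation:
Canonical form:  a ⊗ b ⊗ c ⊗ c ⊗ c ⊗ h(c, d, d)
Apply R1:  consuming c, c, c
Giving:  a ⊗ b ⊗ d ⊗ h(c, d, d)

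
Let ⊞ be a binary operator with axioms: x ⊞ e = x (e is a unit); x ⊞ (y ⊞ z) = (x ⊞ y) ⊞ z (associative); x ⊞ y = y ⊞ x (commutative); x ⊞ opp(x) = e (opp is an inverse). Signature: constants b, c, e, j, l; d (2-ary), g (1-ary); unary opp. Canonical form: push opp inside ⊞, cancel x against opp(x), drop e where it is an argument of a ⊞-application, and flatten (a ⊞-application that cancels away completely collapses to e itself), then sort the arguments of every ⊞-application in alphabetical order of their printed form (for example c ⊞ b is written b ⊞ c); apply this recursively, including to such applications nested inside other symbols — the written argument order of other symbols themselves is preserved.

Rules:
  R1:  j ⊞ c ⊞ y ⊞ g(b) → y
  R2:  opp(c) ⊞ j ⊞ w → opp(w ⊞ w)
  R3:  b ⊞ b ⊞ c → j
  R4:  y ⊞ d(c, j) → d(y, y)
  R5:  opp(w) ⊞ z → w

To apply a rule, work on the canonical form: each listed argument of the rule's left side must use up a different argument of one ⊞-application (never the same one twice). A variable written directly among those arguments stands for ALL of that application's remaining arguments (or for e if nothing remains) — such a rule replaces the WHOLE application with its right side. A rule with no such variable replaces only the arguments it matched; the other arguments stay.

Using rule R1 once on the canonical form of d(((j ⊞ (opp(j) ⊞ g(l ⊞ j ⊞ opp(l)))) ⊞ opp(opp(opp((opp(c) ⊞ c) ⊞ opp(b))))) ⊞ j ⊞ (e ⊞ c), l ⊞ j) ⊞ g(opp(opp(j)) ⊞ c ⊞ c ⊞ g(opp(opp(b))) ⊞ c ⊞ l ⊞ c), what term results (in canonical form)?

Canonical form:  d(b ⊞ c ⊞ g(j) ⊞ j, j ⊞ l) ⊞ g(c ⊞ c ⊞ c ⊞ c ⊞ g(b) ⊞ j ⊞ l)
R1 matches:  uses c, g(b), j;  y := c ⊞ c ⊞ c ⊞ l
Every leftover argument binds to the variable; the entire application is replaced.
Result:  d(b ⊞ c ⊞ g(j) ⊞ j, j ⊞ l) ⊞ g(c ⊞ c ⊞ c ⊞ l)

Answer: d(b ⊞ c ⊞ g(j) ⊞ j, j ⊞ l) ⊞ g(c ⊞ c ⊞ c ⊞ l)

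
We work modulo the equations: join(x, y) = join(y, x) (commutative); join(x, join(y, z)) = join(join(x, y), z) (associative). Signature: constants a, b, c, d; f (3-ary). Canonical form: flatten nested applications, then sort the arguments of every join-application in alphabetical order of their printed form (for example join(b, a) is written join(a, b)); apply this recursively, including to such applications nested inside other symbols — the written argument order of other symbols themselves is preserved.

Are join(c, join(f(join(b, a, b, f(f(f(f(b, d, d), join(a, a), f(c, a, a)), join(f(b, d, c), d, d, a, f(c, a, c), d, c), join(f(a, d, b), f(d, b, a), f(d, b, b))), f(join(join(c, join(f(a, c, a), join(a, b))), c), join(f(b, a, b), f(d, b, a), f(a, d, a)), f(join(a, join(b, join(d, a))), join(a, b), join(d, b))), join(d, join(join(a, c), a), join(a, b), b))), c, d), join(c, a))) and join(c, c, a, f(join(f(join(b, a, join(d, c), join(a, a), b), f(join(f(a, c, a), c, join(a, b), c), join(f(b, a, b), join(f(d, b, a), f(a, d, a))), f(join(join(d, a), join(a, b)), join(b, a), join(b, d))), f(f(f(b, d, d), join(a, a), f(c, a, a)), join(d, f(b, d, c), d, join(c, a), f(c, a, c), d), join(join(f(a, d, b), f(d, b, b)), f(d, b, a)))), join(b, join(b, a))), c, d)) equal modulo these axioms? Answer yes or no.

Left:  join(c, join(f(join(b, a, b, f(f(f(f(b, d, d), join(a, a), f(c, a, a)), join(f(b, d, c), d, d, a, f(c, a, c), d, c), join(f(a, d, b), f(d, b, a), f(d, b, b))), f(join(join(c, join(f(a, c, a), join(a, b))), c), join(f(b, a, b), f(d, b, a), f(a, d, a)), f(join(a, join(b, join(d, a))), join(a, b), join(d, b))), join(d, join(join(a, c), a), join(a, b), b))), c, d), join(c, a)))
  Merge nested applications:  join(c, f(join(b, a, b, f(f(f(f(b, d, d), join(a, a), f(c, a, a)), join(f(b, d, c), d, d, a, f(c, a, c), d, c), join(f(a, d, b), f(d, b, a), f(d, b, b))), f(join(join(c, join(f(a, c, a), join(a, b))), c), join(f(b, a, b), f(d, b, a), f(a, d, a)), f(join(a, join(b, join(d, a))), join(a, b), join(d, b))), join(d, join(join(a, c), a), join(a, b), b))), c, d), c, a)
  Canonicalize subterm:  f(join(b, a, b, f(f(f(f(b, d, d), join(a, a), f(c, a, a)), join(f(b, d, c), d, d, a, f(c, a, c), d, c), join(f(a, d, b), f(d, b, a), f(d, b, b))), f(join(join(c, join(f(a, c, a), join(a, b))), c), join(f(b, a, b), f(d, b, a), f(a, d, a)), f(join(a, join(b, join(d, a))), join(a, b), join(d, b))), join(d, join(join(a, c), a), join(a, b), b))), c, d)  →  f(join(a, b, b, f(f(f(f(b, d, d), join(a, a), f(c, a, a)), join(a, c, d, d, d, f(b, d, c), f(c, a, c)), join(f(a, d, b), f(d, b, a), f(d, b, b))), f(join(a, b, c, c, f(a, c, a)), join(f(a, d, a), f(b, a, b), f(d, b, a)), f(join(a, a, b, d), join(a, b), join(b, d))), join(a, a, a, b, b, c, d))), c, d)
  Sort arguments:  join(a, c, c, f(join(a, b, b, f(f(f(f(b, d, d), join(a, a), f(c, a, a)), join(a, c, d, d, d, f(b, d, c), f(c, a, c)), join(f(a, d, b), f(d, b, a), f(d, b, b))), f(join(a, b, c, c, f(a, c, a)), join(f(a, d, a), f(b, a, b), f(d, b, a)), f(join(a, a, b, d), join(a, b), join(b, d))), join(a, a, a, b, b, c, d))), c, d))
Right:  join(c, c, a, f(join(f(join(b, a, join(d, c), join(a, a), b), f(join(f(a, c, a), c, join(a, b), c), join(f(b, a, b), join(f(d, b, a), f(a, d, a))), f(join(join(d, a), join(a, b)), join(b, a), join(b, d))), f(f(f(b, d, d), join(a, a), f(c, a, a)), join(d, f(b, d, c), d, join(c, a), f(c, a, c), d), join(join(f(a, d, b), f(d, b, b)), f(d, b, a)))), join(b, join(b, a))), c, d))
  Simplify inside:  f(join(f(join(b, a, join(d, c), join(a, a), b), f(join(f(a, c, a), c, join(a, b), c), join(f(b, a, b), join(f(d, b, a), f(a, d, a))), f(join(join(d, a), join(a, b)), join(b, a), join(b, d))), f(f(f(b, d, d), join(a, a), f(c, a, a)), join(d, f(b, d, c), d, join(c, a), f(c, a, c), d), join(join(f(a, d, b), f(d, b, b)), f(d, b, a)))), join(b, join(b, a))), c, d)  →  f(join(a, b, b, f(join(a, a, a, b, b, c, d), f(join(a, b, c, c, f(a, c, a)), join(f(a, d, a), f(b, a, b), f(d, b, a)), f(join(a, a, b, d), join(a, b), join(b, d))), f(f(f(b, d, d), join(a, a), f(c, a, a)), join(a, c, d, d, d, f(b, d, c), f(c, a, c)), join(f(a, d, b), f(d, b, a), f(d, b, b))))), c, d)
  Sort arguments:  join(a, c, c, f(join(a, b, b, f(join(a, a, a, b, b, c, d), f(join(a, b, c, c, f(a, c, a)), join(f(a, d, a), f(b, a, b), f(d, b, a)), f(join(a, a, b, d), join(a, b), join(b, d))), f(f(f(b, d, d), join(a, a), f(c, a, a)), join(a, c, d, d, d, f(b, d, c), f(c, a, c)), join(f(a, d, b), f(d, b, a), f(d, b, b))))), c, d))

Answer: no — join(a, c, c, f(join(a, b, b, f(f(f(f(b, d, d), join(a, a), f(c, a, a)), join(a, c, d, d, d, f(b, d, c), f(c, a, c)), join(f(a, d, b), f(d, b, a), f(d, b, b))), f(join(a, b, c, c, f(a, c, a)), join(f(a, d, a), f(b, a, b), f(d, b, a)), f(join(a, a, b, d), join(a, b), join(b, d))), join(a, a, a, b, b, c, d))), c, d)) vs join(a, c, c, f(join(a, b, b, f(join(a, a, a, b, b, c, d), f(join(a, b, c, c, f(a, c, a)), join(f(a, d, a), f(b, a, b), f(d, b, a)), f(join(a, a, b, d), join(a, b), join(b, d))), f(f(f(b, d, d), join(a, a), f(c, a, a)), join(a, c, d, d, d, f(b, d, c), f(c, a, c)), join(f(a, d, b), f(d, b, a), f(d, b, b))))), c, d))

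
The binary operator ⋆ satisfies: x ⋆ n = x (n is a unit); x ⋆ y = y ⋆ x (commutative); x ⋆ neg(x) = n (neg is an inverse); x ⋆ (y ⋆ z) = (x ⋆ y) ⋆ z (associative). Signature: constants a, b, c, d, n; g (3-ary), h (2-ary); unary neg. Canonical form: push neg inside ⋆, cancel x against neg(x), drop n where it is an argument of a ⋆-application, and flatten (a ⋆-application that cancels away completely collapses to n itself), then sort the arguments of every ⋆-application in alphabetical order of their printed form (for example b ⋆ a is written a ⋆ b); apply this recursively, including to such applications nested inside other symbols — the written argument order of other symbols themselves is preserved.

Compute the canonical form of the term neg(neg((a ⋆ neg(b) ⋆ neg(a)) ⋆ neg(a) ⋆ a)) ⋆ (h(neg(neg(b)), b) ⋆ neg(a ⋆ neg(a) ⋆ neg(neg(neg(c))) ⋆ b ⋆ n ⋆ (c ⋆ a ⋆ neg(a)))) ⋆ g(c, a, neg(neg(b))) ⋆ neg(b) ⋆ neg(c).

Answer: g(c, a, b) ⋆ h(b, b) ⋆ neg(b) ⋆ neg(b) ⋆ neg(b) ⋆ neg(c)

Derivation:
Push neg inside:  distribute neg over ⋆ and collapse double neg
Inverses cancel:  a cancels
Collect:  neg(b) ⋆ neg(b) ⋆ neg(b) ⋆ h(b, b) ⋆ neg(c) ⋆ g(c, a, b)
Sort arguments:  g(c, a, b) ⋆ h(b, b) ⋆ neg(b) ⋆ neg(b) ⋆ neg(b) ⋆ neg(c)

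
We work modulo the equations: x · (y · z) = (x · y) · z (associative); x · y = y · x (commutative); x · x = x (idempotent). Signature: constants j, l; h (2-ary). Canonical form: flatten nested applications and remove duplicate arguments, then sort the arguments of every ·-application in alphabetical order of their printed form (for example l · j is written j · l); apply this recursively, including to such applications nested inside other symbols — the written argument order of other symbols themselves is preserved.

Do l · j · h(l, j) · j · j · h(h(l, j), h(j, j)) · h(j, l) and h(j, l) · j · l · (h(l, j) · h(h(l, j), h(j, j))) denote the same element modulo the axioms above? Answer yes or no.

Answer: yes — both canonical forms are h(h(l, j), h(j, j)) · h(j, l) · h(l, j) · j · l

Derivation:
Left:  l · j · h(l, j) · j · j · h(h(l, j), h(j, j)) · h(j, l)
  Idempotence:  drop duplicate j, j
  Sort:  h(h(l, j), h(j, j)) · h(j, l) · h(l, j) · j · l
Right:  h(j, l) · j · l · (h(l, j) · h(h(l, j), h(j, j)))
  Flatten:  h(j, l) · j · l · h(l, j) · h(h(l, j), h(j, j))
  Order the arguments:  h(h(l, j), h(j, j)) · h(j, l) · h(l, j) · j · l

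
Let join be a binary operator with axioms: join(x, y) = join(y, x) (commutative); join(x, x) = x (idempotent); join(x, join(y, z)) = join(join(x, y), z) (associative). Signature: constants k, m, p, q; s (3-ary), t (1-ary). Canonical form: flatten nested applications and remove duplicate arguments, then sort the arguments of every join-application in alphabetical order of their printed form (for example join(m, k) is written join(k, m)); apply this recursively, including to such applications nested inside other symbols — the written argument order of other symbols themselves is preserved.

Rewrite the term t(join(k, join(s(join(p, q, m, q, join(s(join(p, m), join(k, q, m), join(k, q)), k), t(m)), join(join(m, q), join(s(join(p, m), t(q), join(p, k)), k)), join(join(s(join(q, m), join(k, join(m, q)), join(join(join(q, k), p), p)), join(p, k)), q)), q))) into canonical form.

Answer: t(join(k, q, s(join(k, m, p, q, s(join(m, p), join(k, m, q), join(k, q)), t(m)), join(k, m, q, s(join(m, p), t(q), join(k, p))), join(k, p, q, s(join(m, q), join(k, m, q), join(k, p, q))))))

Derivation:
Work inside:  join(k, join(s(join(p, q, m, q, join(s(join(p, m), join(k, q, m), join(k, q)), k), t(m)), join(join(m, q), join(s(join(p, m), t(q), join(p, k)), k)), join(join(s(join(q, m), join(k, join(m, q)), join(join(join(q, k), p), p)), join(p, k)), q)), q))
Merge nested applications:  join(k, s(join(p, q, m, q, join(s(join(p, m), join(k, q, m), join(k, q)), k), t(m)), join(join(m, q), join(s(join(p, m), t(q), join(p, k)), k)), join(join(s(join(q, m), join(k, join(m, q)), join(join(join(q, k), p), p)), join(p, k)), q)), q)
Inside:  s(join(p, q, m, q, join(s(join(p, m), join(k, q, m), join(k, q)), k), t(m)), join(join(m, q), join(s(join(p, m), t(q), join(p, k)), k)), join(join(s(join(q, m), join(k, join(m, q)), join(join(join(q, k), p), p)), join(p, k)), q))  →  s(join(k, m, p, q, s(join(m, p), join(k, m, q), join(k, q)), t(m)), join(k, m, q, s(join(m, p), t(q), join(k, p))), join(k, p, q, s(join(m, q), join(k, m, q), join(k, p, q))))
Order the arguments:  join(k, q, s(join(k, m, p, q, s(join(m, p), join(k, m, q), join(k, q)), t(m)), join(k, m, q, s(join(m, p), t(q), join(k, p))), join(k, p, q, s(join(m, q), join(k, m, q), join(k, p, q)))))
Reassemble:  t(join(k, q, s(join(k, m, p, q, s(join(m, p), join(k, m, q), join(k, q)), t(m)), join(k, m, q, s(join(m, p), t(q), join(k, p))), join(k, p, q, s(join(m, q), join(k, m, q), join(k, p, q))))))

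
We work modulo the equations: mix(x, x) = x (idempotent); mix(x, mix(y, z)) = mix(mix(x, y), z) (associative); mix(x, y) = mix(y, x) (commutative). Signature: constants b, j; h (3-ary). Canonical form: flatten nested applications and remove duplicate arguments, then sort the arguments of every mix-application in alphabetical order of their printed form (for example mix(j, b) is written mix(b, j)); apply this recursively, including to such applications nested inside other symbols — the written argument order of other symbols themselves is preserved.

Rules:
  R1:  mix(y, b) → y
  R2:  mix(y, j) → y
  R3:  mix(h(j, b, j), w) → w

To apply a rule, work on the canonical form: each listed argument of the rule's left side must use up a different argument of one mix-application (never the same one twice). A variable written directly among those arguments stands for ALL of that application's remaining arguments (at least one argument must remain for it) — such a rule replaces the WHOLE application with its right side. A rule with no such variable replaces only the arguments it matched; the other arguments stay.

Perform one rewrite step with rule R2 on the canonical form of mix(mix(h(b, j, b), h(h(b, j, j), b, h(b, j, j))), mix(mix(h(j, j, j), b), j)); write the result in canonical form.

Canonical form:  mix(b, h(b, j, b), h(h(b, j, j), b, h(b, j, j)), h(j, j, j), j)
Apply R2:  consuming j;  y := mix(b, h(b, j, b), h(h(b, j, j), b, h(b, j, j)), h(j, j, j))
Every leftover argument binds to the variable; the entire application is replaced.
New term:  mix(b, h(b, j, b), h(h(b, j, j), b, h(b, j, j)), h(j, j, j))

Answer: mix(b, h(b, j, b), h(h(b, j, j), b, h(b, j, j)), h(j, j, j))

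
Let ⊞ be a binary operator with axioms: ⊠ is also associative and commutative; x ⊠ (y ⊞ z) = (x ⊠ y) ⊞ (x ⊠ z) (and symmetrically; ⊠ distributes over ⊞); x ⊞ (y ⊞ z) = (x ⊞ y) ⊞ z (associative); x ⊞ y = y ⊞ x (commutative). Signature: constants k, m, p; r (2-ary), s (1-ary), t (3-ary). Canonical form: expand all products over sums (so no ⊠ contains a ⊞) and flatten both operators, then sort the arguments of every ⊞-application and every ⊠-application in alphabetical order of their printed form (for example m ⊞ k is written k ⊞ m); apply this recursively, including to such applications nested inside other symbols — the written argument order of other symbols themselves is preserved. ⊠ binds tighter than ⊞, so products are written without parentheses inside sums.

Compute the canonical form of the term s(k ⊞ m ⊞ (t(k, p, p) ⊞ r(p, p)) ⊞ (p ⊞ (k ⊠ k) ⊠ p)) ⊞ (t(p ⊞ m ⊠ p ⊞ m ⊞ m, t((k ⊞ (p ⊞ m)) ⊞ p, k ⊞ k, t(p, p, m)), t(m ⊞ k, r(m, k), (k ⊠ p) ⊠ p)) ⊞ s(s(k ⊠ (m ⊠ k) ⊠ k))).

Answer: s(k ⊞ k ⊠ k ⊠ p ⊞ m ⊞ p ⊞ r(p, p) ⊞ t(k, p, p)) ⊞ s(s(k ⊠ k ⊠ k ⊠ m)) ⊞ t(m ⊞ m ⊞ m ⊠ p ⊞ p, t(k ⊞ m ⊞ p ⊞ p, k ⊞ k, t(p, p, m)), t(k ⊞ m, r(m, k), k ⊠ p ⊠ p))

Derivation:
Flatten:  s(k ⊞ k ⊠ k ⊠ p ⊞ m ⊞ p ⊞ r(p, p) ⊞ t(k, p, p)) ⊞ t(m ⊞ m ⊞ m ⊠ p ⊞ p, t(k ⊞ m ⊞ p ⊞ p, k ⊞ k, t(p, p, m)), t(k ⊞ m, r(m, k), k ⊠ p ⊠ p)) ⊞ s(s(k ⊠ k ⊠ k ⊠ m))
Sort:  s(k ⊞ k ⊠ k ⊠ p ⊞ m ⊞ p ⊞ r(p, p) ⊞ t(k, p, p)) ⊞ s(s(k ⊠ k ⊠ k ⊠ m)) ⊞ t(m ⊞ m ⊞ m ⊠ p ⊞ p, t(k ⊞ m ⊞ p ⊞ p, k ⊞ k, t(p, p, m)), t(k ⊞ m, r(m, k), k ⊠ p ⊠ p))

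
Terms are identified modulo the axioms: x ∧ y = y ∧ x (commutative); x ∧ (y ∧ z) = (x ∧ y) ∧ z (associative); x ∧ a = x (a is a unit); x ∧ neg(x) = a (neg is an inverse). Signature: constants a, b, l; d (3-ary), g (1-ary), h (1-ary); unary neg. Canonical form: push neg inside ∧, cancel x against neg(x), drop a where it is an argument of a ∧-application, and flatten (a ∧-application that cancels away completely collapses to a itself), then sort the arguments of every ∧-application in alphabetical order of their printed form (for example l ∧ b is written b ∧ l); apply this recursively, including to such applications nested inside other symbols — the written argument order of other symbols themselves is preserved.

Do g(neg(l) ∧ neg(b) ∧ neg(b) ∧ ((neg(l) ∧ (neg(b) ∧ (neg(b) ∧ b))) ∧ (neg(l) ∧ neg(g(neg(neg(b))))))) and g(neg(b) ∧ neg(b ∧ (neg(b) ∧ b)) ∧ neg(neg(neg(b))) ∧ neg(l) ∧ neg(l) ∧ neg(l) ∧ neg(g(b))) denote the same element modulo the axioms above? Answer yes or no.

Left:  g(neg(l) ∧ neg(b) ∧ neg(b) ∧ ((neg(l) ∧ (neg(b) ∧ (neg(b) ∧ b))) ∧ (neg(l) ∧ neg(g(neg(neg(b)))))))
  Focus inside:  neg(l) ∧ neg(b) ∧ neg(b) ∧ ((neg(l) ∧ (neg(b) ∧ (neg(b) ∧ b))) ∧ (neg(l) ∧ neg(g(neg(neg(b))))))
  Push neg inside:  distribute neg over ∧ and collapse double neg
  Combine occurrences:  neg(l) ∧ neg(l) ∧ neg(l) ∧ neg(b) ∧ neg(b) ∧ neg(b) ∧ neg(g(b))
  Sort arguments:  neg(b) ∧ neg(b) ∧ neg(b) ∧ neg(g(b)) ∧ neg(l) ∧ neg(l) ∧ neg(l)
  Put back:  g(neg(b) ∧ neg(b) ∧ neg(b) ∧ neg(g(b)) ∧ neg(l) ∧ neg(l) ∧ neg(l))
Right:  g(neg(b) ∧ neg(b ∧ (neg(b) ∧ b)) ∧ neg(neg(neg(b))) ∧ neg(l) ∧ neg(l) ∧ neg(l) ∧ neg(g(b)))
  Focus inside:  neg(b) ∧ neg(b ∧ (neg(b) ∧ b)) ∧ neg(neg(neg(b))) ∧ neg(l) ∧ neg(l) ∧ neg(l) ∧ neg(g(b))
  Push neg inside:  distribute neg over ∧ and collapse double neg
  Collect:  neg(b) ∧ neg(b) ∧ neg(b) ∧ neg(l) ∧ neg(l) ∧ neg(l) ∧ neg(g(b))
  Order the arguments:  neg(b) ∧ neg(b) ∧ neg(b) ∧ neg(g(b)) ∧ neg(l) ∧ neg(l) ∧ neg(l)
  Rebuild:  g(neg(b) ∧ neg(b) ∧ neg(b) ∧ neg(g(b)) ∧ neg(l) ∧ neg(l) ∧ neg(l))

Answer: yes — both canonical forms are g(neg(b) ∧ neg(b) ∧ neg(b) ∧ neg(g(b)) ∧ neg(l) ∧ neg(l) ∧ neg(l))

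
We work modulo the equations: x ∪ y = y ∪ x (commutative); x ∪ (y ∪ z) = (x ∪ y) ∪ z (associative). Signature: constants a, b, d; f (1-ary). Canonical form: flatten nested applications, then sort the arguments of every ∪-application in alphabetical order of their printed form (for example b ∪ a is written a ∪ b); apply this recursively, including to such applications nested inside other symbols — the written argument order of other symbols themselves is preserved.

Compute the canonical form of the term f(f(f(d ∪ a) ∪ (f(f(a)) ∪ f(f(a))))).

Answer: f(f(f(a ∪ d) ∪ f(f(a)) ∪ f(f(a))))

Derivation:
Focus inside:  f(d ∪ a) ∪ (f(f(a)) ∪ f(f(a)))
Flatten:  f(d ∪ a) ∪ f(f(a)) ∪ f(f(a))
Canonicalize subterm:  f(d ∪ a)  →  f(a ∪ d)
Order the arguments:  f(a ∪ d) ∪ f(f(a)) ∪ f(f(a))
Reassemble:  f(f(f(a ∪ d) ∪ f(f(a)) ∪ f(f(a))))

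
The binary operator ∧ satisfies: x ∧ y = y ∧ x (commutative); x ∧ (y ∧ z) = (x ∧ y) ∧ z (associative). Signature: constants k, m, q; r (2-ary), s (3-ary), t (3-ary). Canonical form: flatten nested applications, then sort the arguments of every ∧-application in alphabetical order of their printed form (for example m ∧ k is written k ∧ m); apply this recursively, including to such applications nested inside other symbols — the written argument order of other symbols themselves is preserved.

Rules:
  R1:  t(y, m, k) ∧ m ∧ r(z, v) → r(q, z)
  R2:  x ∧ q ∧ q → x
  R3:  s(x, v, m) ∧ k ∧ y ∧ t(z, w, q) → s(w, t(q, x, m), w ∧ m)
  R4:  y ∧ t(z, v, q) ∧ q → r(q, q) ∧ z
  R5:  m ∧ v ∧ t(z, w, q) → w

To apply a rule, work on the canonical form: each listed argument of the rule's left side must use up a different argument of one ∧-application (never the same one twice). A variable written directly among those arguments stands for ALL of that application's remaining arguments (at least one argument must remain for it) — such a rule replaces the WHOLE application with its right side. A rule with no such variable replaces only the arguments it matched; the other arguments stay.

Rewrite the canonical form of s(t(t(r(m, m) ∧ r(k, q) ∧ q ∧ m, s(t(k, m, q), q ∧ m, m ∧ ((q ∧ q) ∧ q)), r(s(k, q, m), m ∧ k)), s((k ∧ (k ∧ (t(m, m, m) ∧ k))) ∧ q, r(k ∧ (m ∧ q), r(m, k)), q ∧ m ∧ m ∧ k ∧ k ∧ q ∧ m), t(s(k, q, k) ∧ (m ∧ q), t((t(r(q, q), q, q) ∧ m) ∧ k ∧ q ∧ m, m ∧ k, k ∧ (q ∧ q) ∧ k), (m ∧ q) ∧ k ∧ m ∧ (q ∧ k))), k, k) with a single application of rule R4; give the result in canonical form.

Canonical form:  s(t(t(m ∧ q ∧ r(k, q) ∧ r(m, m), s(t(k, m, q), m ∧ q, m ∧ q ∧ q ∧ q), r(s(k, q, m), k ∧ m)), s(k ∧ k ∧ k ∧ q ∧ t(m, m, m), r(k ∧ m ∧ q, r(m, k)), k ∧ k ∧ m ∧ m ∧ m ∧ q ∧ q), t(m ∧ q ∧ s(k, q, k), t(k ∧ m ∧ m ∧ q ∧ t(r(q, q), q, q), k ∧ m, k ∧ k ∧ q ∧ q), k ∧ k ∧ m ∧ m ∧ q ∧ q)), k, k)
Apply R4:  consuming q, t(r(q, q), q, q);  v := q, y := k ∧ m ∧ m, z := r(q, q)
The variable takes the whole remainder — replace the entire application.
Result:  s(t(t(m ∧ q ∧ r(k, q) ∧ r(m, m), s(t(k, m, q), m ∧ q, m ∧ q ∧ q ∧ q), r(s(k, q, m), k ∧ m)), s(k ∧ k ∧ k ∧ q ∧ t(m, m, m), r(k ∧ m ∧ q, r(m, k)), k ∧ k ∧ m ∧ m ∧ m ∧ q ∧ q), t(m ∧ q ∧ s(k, q, k), t(r(q, q) ∧ r(q, q), k ∧ m, k ∧ k ∧ q ∧ q), k ∧ k ∧ m ∧ m ∧ q ∧ q)), k, k)

Answer: s(t(t(m ∧ q ∧ r(k, q) ∧ r(m, m), s(t(k, m, q), m ∧ q, m ∧ q ∧ q ∧ q), r(s(k, q, m), k ∧ m)), s(k ∧ k ∧ k ∧ q ∧ t(m, m, m), r(k ∧ m ∧ q, r(m, k)), k ∧ k ∧ m ∧ m ∧ m ∧ q ∧ q), t(m ∧ q ∧ s(k, q, k), t(r(q, q) ∧ r(q, q), k ∧ m, k ∧ k ∧ q ∧ q), k ∧ k ∧ m ∧ m ∧ q ∧ q)), k, k)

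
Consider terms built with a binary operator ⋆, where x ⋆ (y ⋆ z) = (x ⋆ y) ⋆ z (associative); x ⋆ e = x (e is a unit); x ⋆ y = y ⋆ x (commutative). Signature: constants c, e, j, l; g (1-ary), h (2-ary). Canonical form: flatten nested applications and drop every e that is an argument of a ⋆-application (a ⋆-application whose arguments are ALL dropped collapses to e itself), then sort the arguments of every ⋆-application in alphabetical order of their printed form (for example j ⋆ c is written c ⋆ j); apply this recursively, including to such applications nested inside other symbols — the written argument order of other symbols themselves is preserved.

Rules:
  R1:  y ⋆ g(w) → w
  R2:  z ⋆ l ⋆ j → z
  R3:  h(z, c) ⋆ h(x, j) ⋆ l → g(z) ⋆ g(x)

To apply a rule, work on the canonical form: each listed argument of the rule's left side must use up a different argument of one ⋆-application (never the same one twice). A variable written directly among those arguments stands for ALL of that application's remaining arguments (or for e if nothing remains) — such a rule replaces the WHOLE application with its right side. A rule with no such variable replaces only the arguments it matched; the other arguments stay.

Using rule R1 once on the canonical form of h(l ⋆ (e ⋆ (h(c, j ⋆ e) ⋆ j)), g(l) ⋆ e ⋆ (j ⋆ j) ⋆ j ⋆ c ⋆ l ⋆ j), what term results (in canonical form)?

Answer: h(h(c, j) ⋆ j ⋆ l, l)

Derivation:
Canonical form:  h(h(c, j) ⋆ j ⋆ l, c ⋆ g(l) ⋆ j ⋆ j ⋆ j ⋆ j ⋆ l)
Apply R1:  consuming g(l);  w := l, y := c ⋆ j ⋆ j ⋆ j ⋆ j ⋆ l
Every leftover argument binds to the variable; the entire application is replaced.
Giving:  h(h(c, j) ⋆ j ⋆ l, l)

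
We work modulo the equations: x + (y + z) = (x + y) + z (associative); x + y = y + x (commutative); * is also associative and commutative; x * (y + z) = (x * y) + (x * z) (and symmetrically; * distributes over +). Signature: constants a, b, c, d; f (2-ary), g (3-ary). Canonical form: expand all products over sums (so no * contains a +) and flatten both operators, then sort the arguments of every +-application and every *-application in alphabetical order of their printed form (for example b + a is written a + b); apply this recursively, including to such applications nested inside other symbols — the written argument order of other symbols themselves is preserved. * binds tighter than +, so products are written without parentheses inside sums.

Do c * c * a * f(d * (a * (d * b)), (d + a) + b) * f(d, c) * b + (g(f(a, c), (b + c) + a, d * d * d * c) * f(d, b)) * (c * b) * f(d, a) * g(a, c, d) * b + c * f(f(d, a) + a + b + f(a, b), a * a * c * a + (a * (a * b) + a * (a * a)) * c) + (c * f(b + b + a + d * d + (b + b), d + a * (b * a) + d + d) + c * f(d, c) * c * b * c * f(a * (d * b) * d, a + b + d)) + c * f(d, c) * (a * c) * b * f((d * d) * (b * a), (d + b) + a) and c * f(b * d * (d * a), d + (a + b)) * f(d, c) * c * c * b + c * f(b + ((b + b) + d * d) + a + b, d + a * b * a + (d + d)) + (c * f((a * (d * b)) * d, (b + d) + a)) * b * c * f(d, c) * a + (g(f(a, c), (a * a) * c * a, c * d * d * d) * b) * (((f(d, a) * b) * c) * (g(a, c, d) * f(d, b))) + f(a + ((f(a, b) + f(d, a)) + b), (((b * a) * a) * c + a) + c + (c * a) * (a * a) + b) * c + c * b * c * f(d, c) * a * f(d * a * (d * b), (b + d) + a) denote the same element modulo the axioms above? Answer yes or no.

Answer: no — a * b * c * c * f(a * b * d * d, a + b + d) * f(d, c) + a * b * c * c * f(a * b * d * d, a + b + d) * f(d, c) + b * b * c * f(d, a) * f(d, b) * g(a, c, d) * g(f(a, c), a + b + c, c * d * d * d) + b * c * c * c * f(a * b * d * d, a + b + d) * f(d, c) + c * f(a + b + b + b + b + d * d, a * a * b + d + d + d) + c * f(a + b + f(a, b) + f(d, a), a * a * a * c + a * a * a * c + a * a * b * c) vs a * b * c * c * f(a * b * d * d, a + b + d) * f(d, c) + a * b * c * c * f(a * b * d * d, a + b + d) * f(d, c) + b * b * c * f(d, a) * f(d, b) * g(a, c, d) * g(f(a, c), a * a * a * c, c * d * d * d) + b * c * c * c * f(a * b * d * d, a + b + d) * f(d, c) + c * f(a + b + b + b + b + d * d, a * a * b + d + d + d) + c * f(a + b + f(a, b) + f(d, a), a + a * a * a * c + a * a * b * c + b + c)

Derivation:
Left:  c * c * a * f(d * (a * (d * b)), (d + a) + b) * f(d, c) * b + (g(f(a, c), (b + c) + a, d * d * d * c) * f(d, b)) * (c * b) * f(d, a) * g(a, c, d) * b + c * f(f(d, a) + a + b + f(a, b), a * a * c * a + (a * (a * b) + a * (a * a)) * c) + (c * f(b + b + a + d * d + (b + b), d + a * (b * a) + d + d) + c * f(d, c) * c * b * c * f(a * (d * b) * d, a + b + d)) + c * f(d, c) * (a * c) * b * f((d * d) * (b * a), (d + b) + a)
  Expand:  a * b * c * c * f(a * b * d * d, a + b + d) * f(d, c) + b * b * c * f(d, a) * f(d, b) * g(a, c, d) * g(f(a, c), a + b + c, c * d * d * d) + c * f(a + b + f(a, b) + f(d, a), a * a * a * c + a * a * a * c + a * a * b * c) + c * f(a + b + b + b + b + d * d, a * a * b + d + d + d) + b * c * c * c * f(a * b * d * d, a + b + d) * f(d, c) + a * b * c * c * f(a * b * d * d, a + b + d) * f(d, c)
  Sort arguments:  a * b * c * c * f(a * b * d * d, a + b + d) * f(d, c) + a * b * c * c * f(a * b * d * d, a + b + d) * f(d, c) + b * b * c * f(d, a) * f(d, b) * g(a, c, d) * g(f(a, c), a + b + c, c * d * d * d) + b * c * c * c * f(a * b * d * d, a + b + d) * f(d, c) + c * f(a + b + b + b + b + d * d, a * a * b + d + d + d) + c * f(a + b + f(a, b) + f(d, a), a * a * a * c + a * a * a * c + a * a * b * c)
Right:  c * f(b * d * (d * a), d + (a + b)) * f(d, c) * c * c * b + c * f(b + ((b + b) + d * d) + a + b, d + a * b * a + (d + d)) + (c * f((a * (d * b)) * d, (b + d) + a)) * b * c * f(d, c) * a + (g(f(a, c), (a * a) * c * a, c * d * d * d) * b) * (((f(d, a) * b) * c) * (g(a, c, d) * f(d, b))) + f(a + ((f(a, b) + f(d, a)) + b), (((b * a) * a) * c + a) + c + (c * a) * (a * a) + b) * c + c * b * c * f(d, c) * a * f(d * a * (d * b), (b + d) + a)
  Un-nest:  b * c * c * c * f(a * b * d * d, a + b + d) * f(d, c) + c * f(a + b + b + b + b + d * d, a * a * b + d + d + d) + a * b * c * c * f(a * b * d * d, a + b + d) * f(d, c) + b * b * c * f(d, a) * f(d, b) * g(a, c, d) * g(f(a, c), a * a * a * c, c * d * d * d) + c * f(a + b + f(a, b) + f(d, a), a + a * a * a * c + a * a * b * c + b + c) + a * b * c * c * f(a * b * d * d, a + b + d) * f(d, c)
  Order the arguments:  a * b * c * c * f(a * b * d * d, a + b + d) * f(d, c) + a * b * c * c * f(a * b * d * d, a + b + d) * f(d, c) + b * b * c * f(d, a) * f(d, b) * g(a, c, d) * g(f(a, c), a * a * a * c, c * d * d * d) + b * c * c * c * f(a * b * d * d, a + b + d) * f(d, c) + c * f(a + b + b + b + b + d * d, a * a * b + d + d + d) + c * f(a + b + f(a, b) + f(d, a), a + a * a * a * c + a * a * b * c + b + c)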